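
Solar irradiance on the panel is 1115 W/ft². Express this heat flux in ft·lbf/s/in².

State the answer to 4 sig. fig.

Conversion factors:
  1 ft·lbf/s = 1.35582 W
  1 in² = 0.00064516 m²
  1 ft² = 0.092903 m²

5.711 ft·lbf/s/in²

1115 W/ft² ÷ 0.092903 m²/ft² = 12001.8 W/m²
12001.8 W/m² ÷ 1.35582 W/ft·lbf/s × 0.00064516 m²/in² = 5.711 ft·lbf/s/in²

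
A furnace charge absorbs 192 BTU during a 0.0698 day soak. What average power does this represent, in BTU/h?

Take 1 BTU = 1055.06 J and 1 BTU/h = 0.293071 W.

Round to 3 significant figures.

192 BTU × 1055.06 → 202572 J
0.0698 day × 86400 → 6030.72 s
P = E / t = 202572 J / 6030.72 s = 33.59 W
33.59 W ÷ (0.293071 W/BTU/h) = 114.614 BTU/h

115 BTU/h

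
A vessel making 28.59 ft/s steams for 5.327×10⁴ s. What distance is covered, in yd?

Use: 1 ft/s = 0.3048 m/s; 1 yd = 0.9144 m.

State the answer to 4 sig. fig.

28.59 ft/s × 0.3048 → 8.71423 m/s
d = v × t = 8.71423 m/s × 53270 s = 464207 m
464207 m ÷ (0.9144 m/yd) = 507663 yd

5.077×10⁵ yd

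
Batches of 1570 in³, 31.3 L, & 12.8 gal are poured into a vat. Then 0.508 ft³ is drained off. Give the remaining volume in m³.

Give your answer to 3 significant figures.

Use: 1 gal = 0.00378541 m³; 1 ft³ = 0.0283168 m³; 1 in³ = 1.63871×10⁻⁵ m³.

0.0911 m³

1570 in³ × 1.63871×10⁻⁵ = 0.0257277 m³
31.3 L × 0.001 = 0.0313 m³
12.8 gal × 0.00378541 = 0.0484532 m³
0.508 ft³ × 0.0283168 = 0.0143849 m³
Result: 0.0257277 + 0.0313 + 0.0484532 − 0.0143849 = 0.091096 m³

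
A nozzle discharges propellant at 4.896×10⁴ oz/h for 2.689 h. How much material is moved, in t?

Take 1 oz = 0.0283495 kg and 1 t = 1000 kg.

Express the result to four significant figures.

4.896×10⁴ oz/h → 0.385553 kg/s
2.689 h → 9680.4 s
m = ṁ × t = 0.385553 × 9680.4 = 3732.31 kg
In t: 3732.31 / 1000 = 3.73231 t

3.732 t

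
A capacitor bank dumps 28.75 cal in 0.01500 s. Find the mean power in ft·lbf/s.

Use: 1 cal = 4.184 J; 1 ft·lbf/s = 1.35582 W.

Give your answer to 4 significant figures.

28.75 cal × 4.184 = 120.29 J
P = E / t = 120.29 J / 0.015 s = 8019.33 W
8019.33 W ÷ (1.35582 W/ft·lbf/s) = 5914.75 ft·lbf/s

5915 ft·lbf/s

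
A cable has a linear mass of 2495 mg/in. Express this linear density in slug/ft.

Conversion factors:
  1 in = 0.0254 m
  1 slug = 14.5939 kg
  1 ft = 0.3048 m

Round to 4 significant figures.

2495 mg/in × 10⁻⁶ kg/mg ÷ 0.0254 m/in = 0.0982283 kg/m
0.0982283 kg/m ÷ 14.5939 kg/slug × 0.3048 m/ft = 0.00205154 slug/ft

0.002052 slug/ft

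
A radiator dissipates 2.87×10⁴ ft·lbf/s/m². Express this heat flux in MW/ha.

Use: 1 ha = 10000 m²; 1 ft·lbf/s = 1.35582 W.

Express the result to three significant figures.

2.87×10⁴ ft·lbf/s/m² × 1.35582 W/ft·lbf/s = 38912 W/m²
38912 W/m² ÷ 1000000 W/MW × 10000 m²/ha = 389.12 MW/ha

389 MW/ha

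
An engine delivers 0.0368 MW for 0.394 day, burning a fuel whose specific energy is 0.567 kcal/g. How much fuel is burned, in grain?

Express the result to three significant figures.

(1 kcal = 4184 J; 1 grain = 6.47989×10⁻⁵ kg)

8.15×10⁶ grain

0.0368 MW → 36800 W
0.394 day → 34041.6 s
E = P × t = 36800 × 34041.6 = 1.25273×10⁹ J
0.567 kcal/g → 2.37233×10⁶ J/kg
m = E / e_s = 1.25273×10⁹ / 2.37233×10⁶ = 528.059 kg
In grain: 528.059 / 6.47989×10⁻⁵ = 8.1492×10⁶ grain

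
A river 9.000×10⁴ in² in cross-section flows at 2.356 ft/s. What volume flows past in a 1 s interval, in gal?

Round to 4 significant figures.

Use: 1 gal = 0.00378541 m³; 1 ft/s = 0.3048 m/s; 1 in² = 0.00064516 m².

1.102×10⁴ gal

2.356 ft/s × 0.3048 = 0.718109 m/s
9.000×10⁴ in² × 0.00064516 = 58.0644 m²
V = v × A × t = 0.718109 m/s × 58.0644 m² × 1 s = 41.6966 m³
41.6966 m³ ÷ (0.00378541 m³/gal) = 11015.1 gal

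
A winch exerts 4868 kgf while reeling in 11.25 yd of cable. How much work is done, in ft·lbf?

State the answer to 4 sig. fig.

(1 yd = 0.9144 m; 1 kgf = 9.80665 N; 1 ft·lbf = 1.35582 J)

3.622×10⁵ ft·lbf

4868 kgf × 9.80665 = 47738.8 N
11.25 yd × 0.9144 = 10.287 m
W = F × d = 47738.8 N × 10.287 m = 491089 J
491089 J ÷ (1.35582 J/ft·lbf) = 362208 ft·lbf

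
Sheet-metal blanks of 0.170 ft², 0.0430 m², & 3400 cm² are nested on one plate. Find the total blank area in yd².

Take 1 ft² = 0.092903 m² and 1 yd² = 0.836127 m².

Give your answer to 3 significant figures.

0.170 ft² × 0.092903 → 0.0157935 m²
0.0430 m² (already m²)
3400 cm² × 0.0001 → 0.34 m²
Combined: 0.0157935 + 0.043 + 0.34 = 0.398794 m²
In yd²: 0.398794 / 0.836127 = 0.476954 yd²

0.477 yd²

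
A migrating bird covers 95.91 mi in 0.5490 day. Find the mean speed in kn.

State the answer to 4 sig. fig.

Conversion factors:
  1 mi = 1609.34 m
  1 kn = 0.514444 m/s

6.325 kn

95.91 mi × 1609.34 → 154352 m
0.5490 day × 86400 → 47433.6 s
v = d / t = 154352 m / 47433.6 s = 3.25406 m/s
3.25406 m/s ÷ (0.514444 m/s/kn) = 6.32539 kn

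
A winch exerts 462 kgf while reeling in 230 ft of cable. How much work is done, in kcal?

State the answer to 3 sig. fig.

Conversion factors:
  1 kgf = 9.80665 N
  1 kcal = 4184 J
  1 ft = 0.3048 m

75.9 kcal

462 kgf × 9.80665 = 4530.67 N
230 ft × 0.3048 = 70.104 m
W = F × d = 4530.67 N × 70.104 m = 317618 J
317618 J ÷ (4184 J/kcal) = 75.9125 kcal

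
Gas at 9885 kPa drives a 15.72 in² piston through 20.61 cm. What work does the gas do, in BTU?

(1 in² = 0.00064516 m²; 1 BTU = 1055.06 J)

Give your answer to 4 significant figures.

19.58 BTU

9885 kPa → 9.885×10⁶ Pa
15.72 in² → 0.0101419 m²
F = P × A = 9.885×10⁶ × 0.0101419 = 100253 N
20.61 cm → 0.2061 m
W = F × d = 100253 × 0.2061 = 20662.1 J
In BTU: 20662.1 / 1055.06 = 19.5838 BTU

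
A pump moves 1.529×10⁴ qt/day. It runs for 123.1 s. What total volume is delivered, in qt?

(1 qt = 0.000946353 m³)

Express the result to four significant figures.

21.78 qt

1.529×10⁴ qt/day → 1.67474×10⁻⁴ m³/s
V = Q × t = 1.67474×10⁻⁴ × 123.1 = 0.020616 m³
In qt: 0.020616 / 0.000946353 = 21.7847 qt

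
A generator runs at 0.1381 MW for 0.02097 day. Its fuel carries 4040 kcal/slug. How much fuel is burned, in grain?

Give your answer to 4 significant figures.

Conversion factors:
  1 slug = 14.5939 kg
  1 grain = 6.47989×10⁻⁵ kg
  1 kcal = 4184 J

0.1381 MW → 138100 W
0.02097 day → 1811.81 s
E = P × t = 138100 × 1811.81 = 2.50211×10⁸ J
4040 kcal/slug → 1.15825×10⁶ J/kg
m = E / e_s = 2.50211×10⁸ / 1.15825×10⁶ = 216.025 kg
In grain: 216.025 / 6.47989×10⁻⁵ = 3.33378×10⁶ grain

3.334×10⁶ grain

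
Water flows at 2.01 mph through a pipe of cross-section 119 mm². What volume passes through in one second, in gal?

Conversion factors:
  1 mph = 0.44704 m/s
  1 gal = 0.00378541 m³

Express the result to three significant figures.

2.01 mph × 0.44704 → 0.89855 m/s
119 mm² × 10⁻⁶ → 1.19×10⁻⁴ m²
V = v × A × t = 0.89855 m/s × 1.19×10⁻⁴ m² × 1 s = 1.06927×10⁻⁴ m³
1.06927×10⁻⁴ m³ ÷ (0.00378541 m³/gal) = 0.0282471 gal

0.0282 gal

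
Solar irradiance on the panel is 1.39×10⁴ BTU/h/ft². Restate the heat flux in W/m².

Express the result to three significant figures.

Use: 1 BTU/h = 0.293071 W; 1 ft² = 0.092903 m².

1.39×10⁴ BTU/h/ft² × 0.293071 W/BTU/h ÷ 0.092903 m²/ft² = 43848.8 W/m²
43848.8 W/m²  = 43848.8 W/m²

4.38×10⁴ W/m²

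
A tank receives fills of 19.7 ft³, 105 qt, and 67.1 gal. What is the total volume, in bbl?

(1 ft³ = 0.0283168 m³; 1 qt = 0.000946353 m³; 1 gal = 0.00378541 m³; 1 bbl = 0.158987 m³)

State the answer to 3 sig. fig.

5.73 bbl

19.7 ft³ × 0.0283168 → 0.557841 m³
105 qt × 0.000946353 → 0.0993671 m³
67.1 gal × 0.00378541 → 0.254001 m³
Combined: 0.557841 + 0.0993671 + 0.254001 = 0.911209 m³
In bbl: 0.911209 / 0.158987 = 5.73134 bbl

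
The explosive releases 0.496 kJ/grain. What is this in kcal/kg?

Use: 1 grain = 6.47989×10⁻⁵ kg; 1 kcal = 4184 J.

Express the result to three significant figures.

0.496 kJ/grain × 1000 J/kJ ÷ 6.47989×10⁻⁵ kg/grain = 7.65445×10⁶ J/kg
7.65445×10⁶ J/kg ÷ 4184 J/kcal = 1829.46 kcal/kg

1830 kcal/kg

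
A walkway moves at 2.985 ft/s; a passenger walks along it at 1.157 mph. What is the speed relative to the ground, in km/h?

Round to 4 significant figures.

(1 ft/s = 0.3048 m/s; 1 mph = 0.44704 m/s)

2.985 ft/s × 0.3048 = 0.909828 m/s
1.157 mph × 0.44704 = 0.517225 m/s
Combined: 0.909828 + 0.517225 = 1.42705 m/s
In km/h: 1.42705 / (1/3.6) = 5.13738 km/h

5.137 km/h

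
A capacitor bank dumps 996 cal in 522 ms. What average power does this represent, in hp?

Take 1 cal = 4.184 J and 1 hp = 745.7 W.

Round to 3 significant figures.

996 cal × 4.184 → 4167.26 J
522 ms × 0.001 → 0.522 s
P = E / t = 4167.26 J / 0.522 s = 7983.26 W
7983.26 W ÷ (745.7 W/hp) = 10.7057 hp

10.7 hp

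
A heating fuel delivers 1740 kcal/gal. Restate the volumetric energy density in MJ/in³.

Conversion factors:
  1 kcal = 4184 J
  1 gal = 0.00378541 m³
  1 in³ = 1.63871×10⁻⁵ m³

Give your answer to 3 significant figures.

1740 kcal/gal × 4184 J/kcal ÷ 0.00378541 m³/gal = 1.92322×10⁹ J/m³
1.92322×10⁹ J/m³ ÷ 1000000 J/MJ × 1.63871×10⁻⁵ m³/in³ = 0.031516 MJ/in³

0.0315 MJ/in³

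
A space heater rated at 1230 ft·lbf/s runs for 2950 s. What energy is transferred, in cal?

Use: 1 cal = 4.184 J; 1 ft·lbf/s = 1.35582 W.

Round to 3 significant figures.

1.18×10⁶ cal

1230 ft·lbf/s × 1.35582 → 1667.66 W
E = P × t = 1667.66 W × 2950 s = 4.9196×10⁶ J
4.9196×10⁶ J ÷ (4.184 J/cal) = 1.17581×10⁶ cal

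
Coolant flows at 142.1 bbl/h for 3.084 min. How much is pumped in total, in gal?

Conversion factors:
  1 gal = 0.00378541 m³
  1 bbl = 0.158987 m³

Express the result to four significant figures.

306.8 gal

142.1 bbl/h → 0.00627557 m³/s
3.084 min → 185.04 s
V = Q × t = 0.00627557 × 185.04 = 1.16123 m³
In gal: 1.16123 / 0.00378541 = 306.765 gal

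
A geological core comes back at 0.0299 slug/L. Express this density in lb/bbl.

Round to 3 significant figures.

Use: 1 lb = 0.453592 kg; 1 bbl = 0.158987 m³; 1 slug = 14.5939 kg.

153 lb/bbl

0.0299 slug/L × 14.5939 kg/slug ÷ 0.001 m³/L = 436.358 kg/m³
436.358 kg/m³ ÷ 0.453592 kg/lb × 0.158987 m³/bbl = 152.946 lb/bbl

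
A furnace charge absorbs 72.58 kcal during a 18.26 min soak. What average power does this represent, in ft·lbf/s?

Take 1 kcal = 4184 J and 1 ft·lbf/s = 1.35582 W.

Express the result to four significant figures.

72.58 kcal × 4184 = 303675 J
18.26 min × 60 = 1095.6 s
P = E / t = 303675 J / 1095.6 s = 277.177 W
277.177 W ÷ (1.35582 W/ft·lbf/s) = 204.435 ft·lbf/s

204.4 ft·lbf/s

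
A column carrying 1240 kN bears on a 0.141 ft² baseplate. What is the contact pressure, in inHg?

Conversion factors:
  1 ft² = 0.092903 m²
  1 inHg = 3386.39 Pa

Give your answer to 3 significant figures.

2.80×10⁴ inHg

1240 kN × 1000 → 1.24×10⁶ N
0.141 ft² × 0.092903 → 0.0130993 m²
P = F / A = 1.24×10⁶ N / 0.0130993 m² = 9.46615×10⁷ Pa
9.46615×10⁷ Pa ÷ (3386.39 Pa/inHg) = 27953.5 inHg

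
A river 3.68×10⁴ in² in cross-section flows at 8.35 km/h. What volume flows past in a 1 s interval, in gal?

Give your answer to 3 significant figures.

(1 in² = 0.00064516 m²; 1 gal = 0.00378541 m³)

8.35 km/h × (1/3.6) → 2.31944 m/s
3.68×10⁴ in² × 0.00064516 → 23.7419 m²
V = v × A × t = 2.31944 m/s × 23.7419 m² × 1 s = 55.0679 m³
55.0679 m³ ÷ (0.00378541 m³/gal) = 14547.4 gal

1.45×10⁴ gal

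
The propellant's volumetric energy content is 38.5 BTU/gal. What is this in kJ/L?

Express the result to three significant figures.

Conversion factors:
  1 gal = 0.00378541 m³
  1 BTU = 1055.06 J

10.7 kJ/L

38.5 BTU/gal × 1055.06 J/BTU ÷ 0.00378541 m³/gal = 1.07306×10⁷ J/m³
1.07306×10⁷ J/m³ ÷ 1000 J/kJ × 0.001 m³/L = 10.7306 kJ/L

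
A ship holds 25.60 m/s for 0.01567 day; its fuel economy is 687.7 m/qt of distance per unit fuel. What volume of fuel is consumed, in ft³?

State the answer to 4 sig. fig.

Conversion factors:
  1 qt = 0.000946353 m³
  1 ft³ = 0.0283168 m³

0.01567 day → 1353.89 s
d = v × t = 25.6 × 1353.89 = 34659.6 m
687.7 m/qt → 726684 m/m³
V = d / (distance per unit fuel) = 34659.6 / 726684 = 0.0476956 m³
In ft³: 0.0476956 / 0.0283168 = 1.68436 ft³

1.684 ft³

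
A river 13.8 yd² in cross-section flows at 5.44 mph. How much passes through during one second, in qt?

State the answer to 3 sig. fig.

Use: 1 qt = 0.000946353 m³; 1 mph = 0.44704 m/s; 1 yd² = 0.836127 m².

2.97×10⁴ qt

5.44 mph × 0.44704 = 2.4319 m/s
13.8 yd² × 0.836127 = 11.5386 m²
V = v × A × t = 2.4319 m/s × 11.5386 m² × 1 s = 28.0607 m³
28.0607 m³ ÷ (0.000946353 m³/qt) = 29651.4 qt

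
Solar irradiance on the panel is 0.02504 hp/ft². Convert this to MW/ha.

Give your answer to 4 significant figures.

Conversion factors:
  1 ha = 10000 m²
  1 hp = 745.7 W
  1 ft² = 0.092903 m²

2.010 MW/ha

0.02504 hp/ft² × 745.7 W/hp ÷ 0.092903 m²/ft² = 200.987 W/m²
200.987 W/m² ÷ 1000000 W/MW × 10000 m²/ha = 2.00987 MW/ha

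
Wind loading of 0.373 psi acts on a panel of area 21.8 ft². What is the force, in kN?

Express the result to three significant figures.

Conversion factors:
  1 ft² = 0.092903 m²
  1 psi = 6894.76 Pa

0.373 psi × 6894.76 = 2571.75 Pa
21.8 ft² × 0.092903 = 2.02529 m²
F = P × A = 2571.75 Pa × 2.02529 m² = 5208.54 N
5208.54 N ÷ (1000 N/kN) = 5.20854 kN

5.21 kN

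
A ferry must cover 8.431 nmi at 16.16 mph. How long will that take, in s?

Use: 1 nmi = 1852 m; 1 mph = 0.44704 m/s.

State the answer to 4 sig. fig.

2161 s

8.431 nmi × 1852 = 15614.2 m
16.16 mph × 0.44704 = 7.22417 m/s
t = d / v = 15614.2 m / 7.22417 m/s = 2161.38 s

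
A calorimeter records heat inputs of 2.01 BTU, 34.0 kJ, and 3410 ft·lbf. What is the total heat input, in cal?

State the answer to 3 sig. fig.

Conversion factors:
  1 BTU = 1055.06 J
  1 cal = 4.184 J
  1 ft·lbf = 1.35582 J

9740 cal

2.01 BTU × 1055.06 = 2120.67 J
34.0 kJ × 1000 = 34000 J
3410 ft·lbf × 1.35582 = 4623.35 J
Sum: 2120.67 + 34000 + 4623.35 = 40744 J
In cal: 40744 / 4.184 = 9738.05 cal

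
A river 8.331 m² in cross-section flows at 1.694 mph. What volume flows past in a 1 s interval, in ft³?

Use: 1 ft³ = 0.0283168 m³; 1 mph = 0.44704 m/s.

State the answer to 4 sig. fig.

1.694 mph × 0.44704 → 0.757286 m/s
V = v × A × t = 0.757286 m/s × 8.331 m² × 1 s = 6.30895 m³
6.30895 m³ ÷ (0.0283168 m³/ft³) = 222.799 ft³

222.8 ft³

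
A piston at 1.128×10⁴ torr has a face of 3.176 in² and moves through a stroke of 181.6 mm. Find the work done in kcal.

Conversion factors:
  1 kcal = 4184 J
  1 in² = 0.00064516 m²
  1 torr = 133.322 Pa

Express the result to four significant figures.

0.1337 kcal

1.128×10⁴ torr → 1.50387×10⁶ Pa
3.176 in² → 0.00204903 m²
F = P × A = 1.50387×10⁶ × 0.00204903 = 3081.47 N
181.6 mm → 0.1816 m
W = F × d = 3081.47 × 0.1816 = 559.595 J
In kcal: 559.595 / 4184 = 0.133746 kcal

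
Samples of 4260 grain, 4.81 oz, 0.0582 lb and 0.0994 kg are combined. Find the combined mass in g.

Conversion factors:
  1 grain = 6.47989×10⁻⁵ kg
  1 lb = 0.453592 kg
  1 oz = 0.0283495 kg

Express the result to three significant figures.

4260 grain × 6.47989×10⁻⁵ = 0.276043 kg
4.81 oz × 0.0283495 = 0.136361 kg
0.0582 lb × 0.453592 = 0.0263991 kg
0.0994 kg (already kg)
Total: 0.276043 + 0.136361 + 0.0263991 + 0.0994 = 0.538203 kg
In g: 0.538203 / 0.001 = 538.203 g

538 g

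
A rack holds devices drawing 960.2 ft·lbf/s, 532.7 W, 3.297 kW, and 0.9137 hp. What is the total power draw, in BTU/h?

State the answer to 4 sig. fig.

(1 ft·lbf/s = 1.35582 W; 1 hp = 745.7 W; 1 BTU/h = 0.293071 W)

1.983×10⁴ BTU/h

960.2 ft·lbf/s × 1.35582 = 1301.86 W
532.7 W (already W)
3.297 kW × 1000 = 3297 W
0.9137 hp × 745.7 = 681.346 W
Sum: 1301.86 + 532.7 + 3297 + 681.346 = 5812.91 W
In BTU/h: 5812.91 / 0.293071 = 19834.5 BTU/h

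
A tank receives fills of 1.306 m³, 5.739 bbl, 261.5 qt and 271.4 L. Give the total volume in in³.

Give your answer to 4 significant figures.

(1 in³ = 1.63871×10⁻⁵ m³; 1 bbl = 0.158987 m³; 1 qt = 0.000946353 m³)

1.306 m³ (already m³)
5.739 bbl × 0.158987 → 0.912426 m³
261.5 qt × 0.000946353 → 0.247471 m³
271.4 L × 0.001 → 0.2714 m³
Sum: 1.306 + 0.912426 + 0.247471 + 0.2714 = 2.7373 m³
In in³: 2.7373 / 1.63871×10⁻⁵ = 167040 in³

1.670×10⁵ in³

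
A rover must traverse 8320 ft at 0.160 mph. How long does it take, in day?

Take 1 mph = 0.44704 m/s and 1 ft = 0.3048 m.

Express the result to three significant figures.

8320 ft × 0.3048 = 2535.94 m
0.160 mph × 0.44704 = 0.0715264 m/s
t = d / v = 2535.94 m / 0.0715264 m/s = 35454.6 s
35454.6 s ÷ (86400 s/day) = 0.410354 day

0.410 day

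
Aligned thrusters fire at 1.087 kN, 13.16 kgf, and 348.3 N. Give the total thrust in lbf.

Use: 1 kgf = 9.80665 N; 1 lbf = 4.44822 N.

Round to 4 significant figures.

351.7 lbf

1.087 kN × 1000 = 1087 N
13.16 kgf × 9.80665 = 129.056 N
348.3 N (already N)
Total: 1087 + 129.056 + 348.3 = 1564.36 N
In lbf: 1564.36 / 4.44822 = 351.682 lbf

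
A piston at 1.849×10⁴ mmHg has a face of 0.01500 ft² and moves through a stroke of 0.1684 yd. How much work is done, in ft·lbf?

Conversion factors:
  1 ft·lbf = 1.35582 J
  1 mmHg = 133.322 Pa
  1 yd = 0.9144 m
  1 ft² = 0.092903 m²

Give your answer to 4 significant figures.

390.2 ft·lbf

1.849×10⁴ mmHg → 2.46512×10⁶ Pa
0.01500 ft² → 0.00139354 m²
F = P × A = 2.46512×10⁶ × 0.00139354 = 3435.24 N
0.1684 yd → 0.153985 m
W = F × d = 3435.24 × 0.153985 = 528.975 J
In ft·lbf: 528.975 / 1.35582 = 390.151 ft·lbf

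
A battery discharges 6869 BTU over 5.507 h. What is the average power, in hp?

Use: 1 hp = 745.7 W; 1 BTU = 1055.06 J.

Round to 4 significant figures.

0.4902 hp

6869 BTU × 1055.06 = 7.24721×10⁶ J
5.507 h × 3600 = 19825.2 s
P = E / t = 7.24721×10⁶ J / 19825.2 s = 365.555 W
365.555 W ÷ (745.7 W/hp) = 0.490217 hp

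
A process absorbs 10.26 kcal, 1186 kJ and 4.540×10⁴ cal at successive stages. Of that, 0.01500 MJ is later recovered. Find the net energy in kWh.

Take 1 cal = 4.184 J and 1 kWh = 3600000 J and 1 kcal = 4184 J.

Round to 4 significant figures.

10.26 kcal × 4184 = 42927.8 J
1186 kJ × 1000 = 1.186×10⁶ J
4.540×10⁴ cal × 4.184 = 189954 J
0.01500 MJ × 1000000 = 15000 J
Sum: 42927.8 + 1.186×10⁶ + 189954 − 15000 = 1.40388×10⁶ J
In kWh: 1.40388×10⁶ / 3600000 = 0.389967 kWh

0.3900 kWh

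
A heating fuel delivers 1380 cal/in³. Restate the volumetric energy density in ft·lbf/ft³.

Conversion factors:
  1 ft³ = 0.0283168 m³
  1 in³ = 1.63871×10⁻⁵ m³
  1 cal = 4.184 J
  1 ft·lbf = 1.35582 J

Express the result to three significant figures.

1380 cal/in³ × 4.184 J/cal ÷ 1.63871×10⁻⁵ m³/in³ = 3.52345×10⁸ J/m³
3.52345×10⁸ J/m³ ÷ 1.35582 J/ft·lbf × 0.0283168 m³/ft³ = 7.35886×10⁶ ft·lbf/ft³

7.36×10⁶ ft·lbf/ft³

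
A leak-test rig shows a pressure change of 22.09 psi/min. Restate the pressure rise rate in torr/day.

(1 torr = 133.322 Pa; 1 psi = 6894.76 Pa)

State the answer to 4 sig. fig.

1.645×10⁶ torr/day

22.09 psi/min × 6894.76 Pa/psi ÷ 60 s/min = 2538.42 Pa/s
2538.42 Pa/s ÷ 133.322 Pa/torr × 86400 s/day = 1.64504×10⁶ torr/day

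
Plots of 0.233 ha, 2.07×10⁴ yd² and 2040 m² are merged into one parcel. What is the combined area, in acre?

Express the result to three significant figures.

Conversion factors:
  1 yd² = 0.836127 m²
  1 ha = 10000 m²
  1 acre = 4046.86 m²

0.233 ha × 10000 → 2330 m²
2.07×10⁴ yd² × 0.836127 → 17307.8 m²
2040 m² (already m²)
Sum: 2330 + 17307.8 + 2040 = 21677.8 m²
In acre: 21677.8 / 4046.86 = 5.3567 acre

5.36 acre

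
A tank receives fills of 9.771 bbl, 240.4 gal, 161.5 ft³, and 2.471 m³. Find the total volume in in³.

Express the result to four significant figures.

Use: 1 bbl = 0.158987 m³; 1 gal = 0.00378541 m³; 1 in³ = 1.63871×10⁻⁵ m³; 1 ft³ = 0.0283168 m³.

9.771 bbl × 0.158987 → 1.55346 m³
240.4 gal × 0.00378541 → 0.910013 m³
161.5 ft³ × 0.0283168 → 4.57316 m³
2.471 m³ (already m³)
Sum: 1.55346 + 0.910013 + 4.57316 + 2.471 = 9.50763 m³
In in³: 9.50763 / 1.63871×10⁻⁵ = 580190 in³

5.802×10⁵ in³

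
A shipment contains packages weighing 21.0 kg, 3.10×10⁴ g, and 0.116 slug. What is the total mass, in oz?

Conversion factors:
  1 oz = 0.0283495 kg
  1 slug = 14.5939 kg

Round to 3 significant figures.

21.0 kg (already kg)
3.10×10⁴ g × 0.001 = 31 kg
0.116 slug × 14.5939 = 1.69289 kg
Combined: 21 + 31 + 1.69289 = 53.6929 kg
In oz: 53.6929 / 0.0283495 = 1893.96 oz

1890 oz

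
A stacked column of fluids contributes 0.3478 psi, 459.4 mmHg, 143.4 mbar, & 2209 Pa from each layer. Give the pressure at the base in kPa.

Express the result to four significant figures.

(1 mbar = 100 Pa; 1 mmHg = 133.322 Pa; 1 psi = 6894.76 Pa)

0.3478 psi × 6894.76 = 2398 Pa
459.4 mmHg × 133.322 = 61248.1 Pa
143.4 mbar × 100 = 14340 Pa
2209 Pa (already Pa)
Sum: 2398 + 61248.1 + 14340 + 2209 = 80195.1 Pa
In kPa: 80195.1 / 1000 = 80.1951 kPa

80.20 kPa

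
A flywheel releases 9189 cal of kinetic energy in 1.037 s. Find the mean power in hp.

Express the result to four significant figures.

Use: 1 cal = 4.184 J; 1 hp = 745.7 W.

9189 cal × 4.184 → 38446.8 J
P = E / t = 38446.8 J / 1.037 s = 37075 W
37075 W ÷ (745.7 W/hp) = 49.7184 hp

49.72 hp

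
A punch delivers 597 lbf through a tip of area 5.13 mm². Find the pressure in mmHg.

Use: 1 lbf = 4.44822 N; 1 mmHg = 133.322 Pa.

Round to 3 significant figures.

597 lbf × 4.44822 = 2655.59 N
5.13 mm² × 10⁻⁶ = 5.13×10⁻⁶ m²
P = F / A = 2655.59 N / 5.13×10⁻⁶ m² = 5.17659×10⁸ Pa
5.17659×10⁸ Pa ÷ (133.322 Pa/mmHg) = 3.88277×10⁶ mmHg

3.88×10⁶ mmHg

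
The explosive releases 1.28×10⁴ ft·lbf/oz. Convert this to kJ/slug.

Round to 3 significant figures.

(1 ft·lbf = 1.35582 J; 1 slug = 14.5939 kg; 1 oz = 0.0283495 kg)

1.28×10⁴ ft·lbf/oz × 1.35582 J/ft·lbf ÷ 0.0283495 kg/oz = 612162 J/kg
612162 J/kg ÷ 1000 J/kJ × 14.5939 kg/slug = 8933.83 kJ/slug

8930 kJ/slug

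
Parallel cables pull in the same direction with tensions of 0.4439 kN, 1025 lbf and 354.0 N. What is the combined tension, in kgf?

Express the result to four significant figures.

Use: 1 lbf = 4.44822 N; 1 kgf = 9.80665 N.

546.3 kgf

0.4439 kN × 1000 → 443.9 N
1025 lbf × 4.44822 → 4559.43 N
354.0 N (already N)
Total: 443.9 + 4559.43 + 354 = 5357.33 N
In kgf: 5357.33 / 9.80665 = 546.296 kgf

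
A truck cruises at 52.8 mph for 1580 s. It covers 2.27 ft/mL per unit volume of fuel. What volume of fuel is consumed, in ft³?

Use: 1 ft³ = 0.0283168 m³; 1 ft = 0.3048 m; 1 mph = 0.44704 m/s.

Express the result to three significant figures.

52.8 mph → 23.6037 m/s
d = v × t = 23.6037 × 1580 = 37293.8 m
2.27 ft/mL → 691896 m/m³
V = d / (distance per unit fuel) = 37293.8 / 691896 = 0.0539009 m³
In ft³: 0.0539009 / 0.0283168 = 1.9035 ft³

1.90 ft³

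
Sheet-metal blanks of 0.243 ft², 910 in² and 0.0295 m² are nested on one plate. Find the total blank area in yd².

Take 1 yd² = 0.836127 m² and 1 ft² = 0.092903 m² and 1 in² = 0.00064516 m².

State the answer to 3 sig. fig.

0.764 yd²

0.243 ft² × 0.092903 → 0.0225754 m²
910 in² × 0.00064516 → 0.587096 m²
0.0295 m² (already m²)
Total: 0.0225754 + 0.587096 + 0.0295 = 0.639171 m²
In yd²: 0.639171 / 0.836127 = 0.764442 yd²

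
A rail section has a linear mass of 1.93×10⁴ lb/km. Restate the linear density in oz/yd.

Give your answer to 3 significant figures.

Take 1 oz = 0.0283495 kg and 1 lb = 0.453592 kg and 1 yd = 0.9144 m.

1.93×10⁴ lb/km × 0.453592 kg/lb ÷ 1000 m/km = 8.75433 kg/m
8.75433 kg/m ÷ 0.0283495 kg/oz × 0.9144 m/yd = 282.367 oz/yd

282 oz/yd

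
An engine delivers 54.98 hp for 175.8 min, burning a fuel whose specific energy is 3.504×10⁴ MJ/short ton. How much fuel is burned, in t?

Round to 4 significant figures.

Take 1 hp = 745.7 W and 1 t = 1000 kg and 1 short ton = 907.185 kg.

0.01120 t

54.98 hp → 40998.6 W
175.8 min → 10548 s
E = P × t = 40998.6 × 10548 = 4.32453×10⁸ J
3.504×10⁴ MJ/short ton → 3.8625×10⁷ J/kg
m = E / e_s = 4.32453×10⁸ / 3.8625×10⁷ = 11.1962 kg
In t: 11.1962 / 1000 = 0.0111962 t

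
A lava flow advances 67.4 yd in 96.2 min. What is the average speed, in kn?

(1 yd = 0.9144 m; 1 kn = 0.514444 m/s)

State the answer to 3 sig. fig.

0.0208 kn

67.4 yd × 0.9144 → 61.6306 m
96.2 min × 60 → 5772 s
v = d / t = 61.6306 m / 5772 s = 0.0106775 m/s
0.0106775 m/s ÷ (0.514444 m/s/kn) = 0.0207554 kn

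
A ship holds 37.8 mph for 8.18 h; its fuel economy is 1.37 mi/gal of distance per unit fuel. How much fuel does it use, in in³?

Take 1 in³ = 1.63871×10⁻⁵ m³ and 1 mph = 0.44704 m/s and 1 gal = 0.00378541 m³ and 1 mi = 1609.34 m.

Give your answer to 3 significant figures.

37.8 mph → 16.8981 m/s
8.18 h → 29448 s
d = v × t = 16.8981 × 29448 = 497615 m
1.37 mi/gal → 582446 m/m³
V = d / (distance per unit fuel) = 497615 / 582446 = 0.854354 m³
In in³: 0.854354 / 1.63871×10⁻⁵ = 52135.8 in³

5.21×10⁴ in³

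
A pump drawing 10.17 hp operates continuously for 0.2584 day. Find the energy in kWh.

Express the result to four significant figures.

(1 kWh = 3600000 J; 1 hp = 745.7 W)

10.17 hp × 745.7 → 7583.77 W
0.2584 day × 86400 → 22325.8 s
E = P × t = 7583.77 W × 22325.8 s = 1.69314×10⁸ J
1.69314×10⁸ J ÷ (3600000 J/kWh) = 47.0317 kWh

47.03 kWh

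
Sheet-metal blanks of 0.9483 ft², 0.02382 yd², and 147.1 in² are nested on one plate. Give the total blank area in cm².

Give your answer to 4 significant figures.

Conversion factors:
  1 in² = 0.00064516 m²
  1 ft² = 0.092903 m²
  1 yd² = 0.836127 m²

0.9483 ft² × 0.092903 → 0.0880999 m²
0.02382 yd² × 0.836127 → 0.0199165 m²
147.1 in² × 0.00064516 → 0.094903 m²
Combined: 0.0880999 + 0.0199165 + 0.094903 = 0.202919 m²
In cm²: 0.202919 / 0.0001 = 2029.19 cm²

2029 cm²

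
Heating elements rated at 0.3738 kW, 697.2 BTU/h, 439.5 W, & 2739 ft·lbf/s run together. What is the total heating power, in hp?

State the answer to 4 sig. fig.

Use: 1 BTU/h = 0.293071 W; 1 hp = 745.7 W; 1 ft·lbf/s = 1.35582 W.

6.345 hp

0.3738 kW × 1000 → 373.8 W
697.2 BTU/h × 0.293071 → 204.329 W
439.5 W (already W)
2739 ft·lbf/s × 1.35582 → 3713.59 W
Sum: 373.8 + 204.329 + 439.5 + 3713.59 = 4731.22 W
In hp: 4731.22 / 745.7 = 6.34467 hp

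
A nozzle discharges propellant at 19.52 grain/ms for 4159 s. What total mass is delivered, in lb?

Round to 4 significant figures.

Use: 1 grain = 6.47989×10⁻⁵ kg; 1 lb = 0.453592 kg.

19.52 grain/ms → 1.26487 kg/s
m = ṁ × t = 1.26487 × 4159 = 5260.59 kg
In lb: 5260.59 / 0.453592 = 11597.6 lb

1.160×10⁴ lb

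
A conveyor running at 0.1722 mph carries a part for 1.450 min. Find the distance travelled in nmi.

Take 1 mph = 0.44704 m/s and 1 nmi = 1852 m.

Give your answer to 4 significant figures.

0.003616 nmi

0.1722 mph × 0.44704 = 0.0769803 m/s
1.450 min × 60 = 87 s
d = v × t = 0.0769803 m/s × 87 s = 6.69729 m
6.69729 m ÷ (1852 m/nmi) = 0.00361625 nmi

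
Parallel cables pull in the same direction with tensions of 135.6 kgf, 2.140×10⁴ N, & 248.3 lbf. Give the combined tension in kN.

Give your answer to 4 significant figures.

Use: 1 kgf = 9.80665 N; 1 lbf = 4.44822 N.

135.6 kgf × 9.80665 = 1329.78 N
2.140×10⁴ N (already N)
248.3 lbf × 4.44822 = 1104.49 N
Sum: 1329.78 + 21400 + 1104.49 = 23834.3 N
In kN: 23834.3 / 1000 = 23.8343 kN

23.83 kN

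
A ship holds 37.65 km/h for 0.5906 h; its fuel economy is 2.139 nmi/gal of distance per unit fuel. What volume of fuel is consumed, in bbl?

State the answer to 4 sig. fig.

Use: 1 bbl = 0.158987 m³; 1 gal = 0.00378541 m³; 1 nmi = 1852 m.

0.1336 bbl

37.65 km/h → 10.4583 m/s
0.5906 h → 2126.16 s
d = v × t = 10.4583 × 2126.16 = 22236 m
2.139 nmi/gal → 1.0465×10⁶ m/m³
V = d / (distance per unit fuel) = 22236 / 1.0465×10⁶ = 0.021248 m³
In bbl: 0.021248 / 0.158987 = 0.133646 bbl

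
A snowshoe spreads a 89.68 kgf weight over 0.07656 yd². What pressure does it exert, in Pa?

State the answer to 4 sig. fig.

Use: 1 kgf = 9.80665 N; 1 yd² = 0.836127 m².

89.68 kgf × 9.80665 = 879.46 N
0.07656 yd² × 0.836127 = 0.0640139 m²
P = F / A = 879.46 N / 0.0640139 m² = 13738.6 Pa

1.374×10⁴ Pa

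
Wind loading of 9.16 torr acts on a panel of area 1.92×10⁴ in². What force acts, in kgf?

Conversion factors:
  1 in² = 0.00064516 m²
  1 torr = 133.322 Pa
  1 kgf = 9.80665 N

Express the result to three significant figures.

1540 kgf

9.16 torr × 133.322 → 1221.23 Pa
1.92×10⁴ in² × 0.00064516 → 12.3871 m²
F = P × A = 1221.23 Pa × 12.3871 m² = 15127.5 N
15127.5 N ÷ (9.80665 N/kgf) = 1542.58 kgf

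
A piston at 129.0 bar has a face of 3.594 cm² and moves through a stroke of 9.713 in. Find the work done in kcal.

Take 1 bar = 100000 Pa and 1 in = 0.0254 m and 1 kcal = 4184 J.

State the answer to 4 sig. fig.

0.2734 kcal

129.0 bar → 1.29×10⁷ Pa
3.594 cm² → 3.594×10⁻⁴ m²
F = P × A = 1.29×10⁷ × 3.594×10⁻⁴ = 4636.26 N
9.713 in → 0.24671 m
W = F × d = 4636.26 × 0.24671 = 1143.81 J
In kcal: 1143.81 / 4184 = 0.273377 kcal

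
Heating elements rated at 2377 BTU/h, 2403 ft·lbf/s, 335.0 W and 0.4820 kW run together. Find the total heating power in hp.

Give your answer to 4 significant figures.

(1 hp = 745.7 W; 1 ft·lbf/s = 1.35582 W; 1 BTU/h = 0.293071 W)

6.399 hp

2377 BTU/h × 0.293071 = 696.63 W
2403 ft·lbf/s × 1.35582 = 3258.04 W
335.0 W (already W)
0.4820 kW × 1000 = 482 W
Total: 696.63 + 3258.04 + 335 + 482 = 4771.67 W
In hp: 4771.67 / 745.7 = 6.39891 hp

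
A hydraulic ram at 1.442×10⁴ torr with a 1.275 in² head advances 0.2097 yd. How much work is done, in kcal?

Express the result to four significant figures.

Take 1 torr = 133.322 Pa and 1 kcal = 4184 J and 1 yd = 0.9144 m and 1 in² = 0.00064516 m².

0.07247 kcal

1.442×10⁴ torr → 1.9225×10⁶ Pa
1.275 in² → 8.22579×10⁻⁴ m²
F = P × A = 1.9225×10⁶ × 8.22579×10⁻⁴ = 1581.41 N
0.2097 yd → 0.19175 m
W = F × d = 1581.41 × 0.19175 = 303.235 J
In kcal: 303.235 / 4184 = 0.0724749 kcal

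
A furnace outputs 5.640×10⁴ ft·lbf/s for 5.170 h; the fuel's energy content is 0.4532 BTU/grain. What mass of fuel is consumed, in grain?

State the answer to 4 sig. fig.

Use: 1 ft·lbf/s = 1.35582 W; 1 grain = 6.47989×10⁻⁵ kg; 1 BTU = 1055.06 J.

5.640×10⁴ ft·lbf/s → 76468.2 W
5.170 h → 18612 s
E = P × t = 76468.2 × 18612 = 1.42323×10⁹ J
0.4532 BTU/grain → 7.37903×10⁶ J/kg
m = E / e_s = 1.42323×10⁹ / 7.37903×10⁶ = 192.875 kg
In grain: 192.875 / 6.47989×10⁻⁵ = 2.97652×10⁶ grain

2.977×10⁶ grain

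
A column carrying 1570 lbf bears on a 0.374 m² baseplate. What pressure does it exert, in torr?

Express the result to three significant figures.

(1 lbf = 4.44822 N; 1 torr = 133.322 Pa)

1570 lbf × 4.44822 → 6983.71 N
P = F / A = 6983.71 N / 0.374 m² = 18673 Pa
18673 Pa ÷ (133.322 Pa/torr) = 140.059 torr

140 torr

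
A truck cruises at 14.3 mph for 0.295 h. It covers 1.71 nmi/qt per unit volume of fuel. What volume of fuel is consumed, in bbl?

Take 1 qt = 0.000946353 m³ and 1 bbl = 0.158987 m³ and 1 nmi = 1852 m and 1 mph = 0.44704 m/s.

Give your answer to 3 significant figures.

0.0128 bbl

14.3 mph → 6.39267 m/s
0.295 h → 1062 s
d = v × t = 6.39267 × 1062 = 6789.02 m
1.71 nmi/qt → 3.34645×10⁶ m/m³
V = d / (distance per unit fuel) = 6789.02 / 3.34645×10⁶ = 0.00202872 m³
In bbl: 0.00202872 / 0.158987 = 0.0127603 bbl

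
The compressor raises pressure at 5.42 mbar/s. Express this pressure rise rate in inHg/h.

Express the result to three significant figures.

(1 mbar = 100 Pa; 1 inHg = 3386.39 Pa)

576 inHg/h

5.42 mbar/s × 100 Pa/mbar = 542 Pa/s
542 Pa/s ÷ 3386.39 Pa/inHg × 3600 s/h = 576.189 inHg/h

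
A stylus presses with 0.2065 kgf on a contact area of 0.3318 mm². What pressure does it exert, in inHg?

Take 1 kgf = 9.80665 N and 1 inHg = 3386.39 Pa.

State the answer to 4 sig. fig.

0.2065 kgf × 9.80665 = 2.02507 N
0.3318 mm² × 10⁻⁶ = 3.318×10⁻⁷ m²
P = F / A = 2.02507 N / 3.318×10⁻⁷ m² = 6.10329×10⁶ Pa
6.10329×10⁶ Pa ÷ (3386.39 Pa/inHg) = 1802.3 inHg

1802 inHg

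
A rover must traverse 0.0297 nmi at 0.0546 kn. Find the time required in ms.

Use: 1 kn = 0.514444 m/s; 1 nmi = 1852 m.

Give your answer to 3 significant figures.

0.0297 nmi × 1852 → 55.0044 m
0.0546 kn × 0.514444 → 0.0280886 m/s
t = d / v = 55.0044 m / 0.0280886 m/s = 1958.25 s
1958.25 s ÷ (0.001 s/ms) = 1.95825×10⁶ ms

1.96×10⁶ ms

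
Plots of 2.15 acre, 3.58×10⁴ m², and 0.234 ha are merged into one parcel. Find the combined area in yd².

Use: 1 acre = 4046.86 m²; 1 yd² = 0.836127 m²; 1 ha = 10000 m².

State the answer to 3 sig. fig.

2.15 acre × 4046.86 → 8700.75 m²
3.58×10⁴ m² (already m²)
0.234 ha × 10000 → 2340 m²
Combined: 8700.75 + 35800 + 2340 = 46840.8 m²
In yd²: 46840.8 / 0.836127 = 56021.2 yd²

5.60×10⁴ yd²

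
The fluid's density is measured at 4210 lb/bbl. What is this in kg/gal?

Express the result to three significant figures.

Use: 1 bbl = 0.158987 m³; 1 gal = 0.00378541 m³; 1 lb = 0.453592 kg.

45.5 kg/gal

4210 lb/bbl × 0.453592 kg/lb ÷ 0.158987 m³/bbl = 12011.2 kg/m³
12011.2 kg/m³ × 0.00378541 m³/gal = 45.4673 kg/gal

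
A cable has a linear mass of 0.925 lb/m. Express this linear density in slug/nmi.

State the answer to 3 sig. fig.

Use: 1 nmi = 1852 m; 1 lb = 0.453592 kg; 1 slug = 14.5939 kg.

53.2 slug/nmi

0.925 lb/m × 0.453592 kg/lb = 0.419573 kg/m
0.419573 kg/m ÷ 14.5939 kg/slug × 1852 m/nmi = 53.2448 slug/nmi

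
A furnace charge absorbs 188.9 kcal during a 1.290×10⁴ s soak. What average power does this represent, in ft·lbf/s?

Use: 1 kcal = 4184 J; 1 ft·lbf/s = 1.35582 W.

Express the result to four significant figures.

45.19 ft·lbf/s

188.9 kcal × 4184 → 790358 J
P = E / t = 790358 J / 12900 s = 61.2681 W
61.2681 W ÷ (1.35582 W/ft·lbf/s) = 45.189 ft·lbf/s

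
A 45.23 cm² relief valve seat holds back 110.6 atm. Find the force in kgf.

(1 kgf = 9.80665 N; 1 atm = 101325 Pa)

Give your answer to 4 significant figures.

5169 kgf

110.6 atm × 101325 = 1.12065×10⁷ Pa
45.23 cm² × 0.0001 = 0.004523 m²
F = P × A = 1.12065×10⁷ Pa × 0.004523 m² = 50687 N
50687 N ÷ (9.80665 N/kgf) = 5168.64 kgf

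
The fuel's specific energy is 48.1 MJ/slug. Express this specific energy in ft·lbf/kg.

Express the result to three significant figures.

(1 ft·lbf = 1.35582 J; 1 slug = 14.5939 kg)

48.1 MJ/slug × 1000000 J/MJ ÷ 14.5939 kg/slug = 3.2959×10⁶ J/kg
3.2959×10⁶ J/kg ÷ 1.35582 J/ft·lbf = 2.43093×10⁶ ft·lbf/kg

2.43×10⁶ ft·lbf/kg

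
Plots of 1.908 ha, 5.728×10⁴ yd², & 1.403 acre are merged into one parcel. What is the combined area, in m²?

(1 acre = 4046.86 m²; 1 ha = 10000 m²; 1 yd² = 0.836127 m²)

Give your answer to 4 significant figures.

1.908 ha × 10000 → 19080 m²
5.728×10⁴ yd² × 0.836127 → 47893.4 m²
1.403 acre × 4046.86 → 5677.74 m²
Sum: 19080 + 47893.4 + 5677.74 = 72651.1 m²

7.265×10⁴ m²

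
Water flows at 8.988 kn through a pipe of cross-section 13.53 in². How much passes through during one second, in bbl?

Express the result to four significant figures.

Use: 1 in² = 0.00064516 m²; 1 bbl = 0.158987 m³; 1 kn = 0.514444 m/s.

0.2539 bbl

8.988 kn × 0.514444 = 4.62382 m/s
13.53 in² × 0.00064516 = 0.00872901 m²
V = v × A × t = 4.62382 m/s × 0.00872901 m² × 1 s = 0.0403614 m³
0.0403614 m³ ÷ (0.158987 m³/bbl) = 0.253866 bbl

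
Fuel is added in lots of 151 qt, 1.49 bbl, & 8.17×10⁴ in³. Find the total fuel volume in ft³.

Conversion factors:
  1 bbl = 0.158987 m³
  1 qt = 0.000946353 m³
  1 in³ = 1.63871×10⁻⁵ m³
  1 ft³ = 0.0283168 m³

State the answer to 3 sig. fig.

151 qt × 0.000946353 = 0.142899 m³
1.49 bbl × 0.158987 = 0.236891 m³
8.17×10⁴ in³ × 1.63871×10⁻⁵ = 1.33883 m³
Sum: 0.142899 + 0.236891 + 1.33883 = 1.71862 m³
In ft³: 1.71862 / 0.0283168 = 60.6926 ft³

60.7 ft³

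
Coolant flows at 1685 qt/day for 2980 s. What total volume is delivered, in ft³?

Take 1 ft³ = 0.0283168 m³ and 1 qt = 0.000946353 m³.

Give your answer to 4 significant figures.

1.942 ft³

1685 qt/day → 1.84561×10⁻⁵ m³/s
V = Q × t = 1.84561×10⁻⁵ × 2980 = 0.0549992 m³
In ft³: 0.0549992 / 0.0283168 = 1.94228 ft³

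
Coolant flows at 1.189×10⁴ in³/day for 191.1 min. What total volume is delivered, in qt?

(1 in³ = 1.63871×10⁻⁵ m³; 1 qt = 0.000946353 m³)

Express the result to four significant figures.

27.32 qt

1.189×10⁴ in³/day → 2.25512×10⁻⁶ m³/s
191.1 min → 11466 s
V = Q × t = 2.25512×10⁻⁶ × 11466 = 0.0258572 m³
In qt: 0.0258572 / 0.000946353 = 27.323 qt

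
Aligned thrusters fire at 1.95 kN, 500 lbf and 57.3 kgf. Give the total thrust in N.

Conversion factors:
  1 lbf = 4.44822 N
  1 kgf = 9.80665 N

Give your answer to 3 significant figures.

4740 N

1.95 kN × 1000 = 1950 N
500 lbf × 4.44822 = 2224.11 N
57.3 kgf × 9.80665 = 561.921 N
Combined: 1950 + 2224.11 + 561.921 = 4736.03 N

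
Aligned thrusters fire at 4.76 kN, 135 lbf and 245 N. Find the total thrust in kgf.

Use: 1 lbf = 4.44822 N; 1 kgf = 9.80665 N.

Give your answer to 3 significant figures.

4.76 kN × 1000 → 4760 N
135 lbf × 4.44822 → 600.51 N
245 N (already N)
Combined: 4760 + 600.51 + 245 = 5605.51 N
In kgf: 5605.51 / 9.80665 = 571.603 kgf

572 kgf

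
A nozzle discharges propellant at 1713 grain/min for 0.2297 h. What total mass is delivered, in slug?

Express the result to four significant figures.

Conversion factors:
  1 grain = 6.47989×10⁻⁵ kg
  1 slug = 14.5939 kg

0.1048 slug

1713 grain/min → 0.00185001 kg/s
0.2297 h → 826.92 s
m = ṁ × t = 0.00185001 × 826.92 = 1.52981 kg
In slug: 1.52981 / 14.5939 = 0.104825 slug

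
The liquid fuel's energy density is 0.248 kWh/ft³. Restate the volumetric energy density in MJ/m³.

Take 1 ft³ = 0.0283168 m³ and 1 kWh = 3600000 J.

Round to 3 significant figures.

0.248 kWh/ft³ × 3600000 J/kWh ÷ 0.0283168 m³/ft³ = 3.1529×10⁷ J/m³
3.1529×10⁷ J/m³ ÷ 1000000 J/MJ = 31.529 MJ/m³

31.5 MJ/m³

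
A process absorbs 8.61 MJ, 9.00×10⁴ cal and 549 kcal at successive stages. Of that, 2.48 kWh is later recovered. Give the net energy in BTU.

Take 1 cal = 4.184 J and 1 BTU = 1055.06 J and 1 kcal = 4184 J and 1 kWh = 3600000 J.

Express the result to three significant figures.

8.61 MJ × 1000000 = 8.61×10⁶ J
9.00×10⁴ cal × 4.184 = 376560 J
549 kcal × 4184 = 2.29702×10⁶ J
2.48 kWh × 3600000 = 8.928×10⁶ J
Sum: 8.61×10⁶ + 376560 + 2.29702×10⁶ − 8.928×10⁶ = 2.35558×10⁶ J
In BTU: 2.35558×10⁶ / 1055.06 = 2232.65 BTU

2230 BTU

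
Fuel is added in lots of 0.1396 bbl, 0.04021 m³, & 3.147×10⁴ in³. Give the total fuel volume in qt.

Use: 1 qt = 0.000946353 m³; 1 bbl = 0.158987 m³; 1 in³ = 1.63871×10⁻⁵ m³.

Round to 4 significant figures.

0.1396 bbl × 0.158987 = 0.0221946 m³
0.04021 m³ (already m³)
3.147×10⁴ in³ × 1.63871×10⁻⁵ = 0.515702 m³
Combined: 0.0221946 + 0.04021 + 0.515702 = 0.578107 m³
In qt: 0.578107 / 0.000946353 = 610.879 qt

610.9 qt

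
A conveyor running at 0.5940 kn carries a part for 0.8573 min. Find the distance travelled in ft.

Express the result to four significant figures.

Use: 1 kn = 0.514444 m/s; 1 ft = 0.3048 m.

0.5940 kn × 0.514444 = 0.30558 m/s
0.8573 min × 60 = 51.438 s
d = v × t = 0.30558 m/s × 51.438 s = 15.7184 m
15.7184 m ÷ (0.3048 m/ft) = 51.5696 ft

51.57 ft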